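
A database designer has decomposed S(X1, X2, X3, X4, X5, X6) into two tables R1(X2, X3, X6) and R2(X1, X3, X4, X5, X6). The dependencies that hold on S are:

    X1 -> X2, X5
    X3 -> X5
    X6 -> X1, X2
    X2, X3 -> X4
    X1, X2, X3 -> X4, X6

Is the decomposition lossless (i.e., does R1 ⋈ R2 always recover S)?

Yes

Common attributes: R1 ∩ R2 = {X3, X6}.
Closure of {X3, X6}: X3 → X5 applies, adding X5; X6 → X1, X2 applies, adding X1, X2; X2, X3 → X4 applies, adding X4. So (X3, X6)⁺ = {X1, X2, X3, X4, X5, X6}.
This closure contains every attribute of R1, so R1 ∩ R2 → R1. The join is lossless.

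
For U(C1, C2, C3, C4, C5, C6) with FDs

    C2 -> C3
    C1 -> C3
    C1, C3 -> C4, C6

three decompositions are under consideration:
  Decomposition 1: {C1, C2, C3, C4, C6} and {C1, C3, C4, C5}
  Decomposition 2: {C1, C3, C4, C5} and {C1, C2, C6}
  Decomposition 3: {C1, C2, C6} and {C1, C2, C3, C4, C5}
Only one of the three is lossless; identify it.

Decomposition 3

Decomposition 1: common = {C1, C3, C4}, closure = {C1, C3, C4, C6} → lossy.
Decomposition 2: common = {C1}, closure = {C1, C3, C4, C6} → lossy.
Decomposition 3: common = {C1, C2}, closure = {C1, C2, C3, C4, C6} → lossless.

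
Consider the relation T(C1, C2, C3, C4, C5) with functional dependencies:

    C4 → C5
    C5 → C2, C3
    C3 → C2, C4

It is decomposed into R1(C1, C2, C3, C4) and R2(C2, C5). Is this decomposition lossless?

No

Common attributes: R1 ∩ R2 = {C2}.
No dependency enlarges {C2}, so (C2)⁺ = {C2}.
The closure contains neither all of R1 = {C1, C2, C3, C4} nor all of R2 = {C2, C5}, so the common attributes are not a superkey of either fragment. The join is lossy.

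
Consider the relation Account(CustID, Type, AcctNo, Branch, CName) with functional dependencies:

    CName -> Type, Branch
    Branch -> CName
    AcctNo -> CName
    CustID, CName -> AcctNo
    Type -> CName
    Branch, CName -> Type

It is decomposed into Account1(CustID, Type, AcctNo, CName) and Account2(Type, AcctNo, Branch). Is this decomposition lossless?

Common attributes: Account1 ∩ Account2 = {Type, AcctNo}.
Closure of {Type, AcctNo}: AcctNo → CName applies, adding CName; CName → Type, Branch applies, adding Branch. So (Type, AcctNo)⁺ = {Type, AcctNo, Branch, CName}.
This closure contains every attribute of Account2, so Account1 ∩ Account2 → Account2. The join is lossless.

Yes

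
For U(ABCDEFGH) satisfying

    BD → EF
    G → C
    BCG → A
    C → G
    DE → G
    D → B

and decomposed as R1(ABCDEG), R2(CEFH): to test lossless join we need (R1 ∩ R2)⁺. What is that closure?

CEG

R1 ∩ R2 = {CE}.
C → G applies, adding G
Closure: {CEG}.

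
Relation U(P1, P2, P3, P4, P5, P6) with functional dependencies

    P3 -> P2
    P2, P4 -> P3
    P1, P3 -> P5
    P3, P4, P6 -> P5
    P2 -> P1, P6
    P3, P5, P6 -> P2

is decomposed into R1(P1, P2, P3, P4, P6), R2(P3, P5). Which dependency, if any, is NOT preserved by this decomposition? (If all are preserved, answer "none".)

none

P3 → P2 lies within R1.
P2, P4 → P3 lies within R1.
P1, P3 → P5: restricted closure across fragments reaches P5.
P3, P4, P6 → P5: restricted closure across fragments reaches P5.
P2 → P1, P6 lies within R1.
P3, P5, P6 → P2: restricted closure across fragments reaches P2.
Every dependency is enforceable on the fragments, so the decomposition is dependency-preserving.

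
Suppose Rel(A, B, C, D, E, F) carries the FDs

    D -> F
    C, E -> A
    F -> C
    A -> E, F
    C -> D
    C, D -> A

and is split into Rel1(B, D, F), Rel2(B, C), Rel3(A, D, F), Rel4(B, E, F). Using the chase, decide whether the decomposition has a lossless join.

Chase test. Columns are A, B, C, D, E, F; row i has aⱼ where attribute j ∈ Reli, else bᵢⱼ.
Initial tableau (one row per fragment):
  row 1: b11 a2 b13 a4 b15 a6
  row 2: b21 a2 a3 b24 b25 b26
  row 3: a1 b32 b33 a4 b35 a6
  row 4: b41 a2 b43 b44 a5 a6
Rows 1 and 3 agree on F; apply F→C and equate their C entries.
Rows 1 and 4 agree on F; apply F→C and equate their C entries.
Rows 1 and 4 agree on C; apply C→D and equate their D entries.
Rows 1 and 3 agree on C, D; apply C, D→A and equate their A entries.
Rows 1 and 4 agree on C, D; apply C, D→A and equate their A entries.
Rows 1 and 3 agree on A; apply A→E, F and equate their E, F entries.
Rows 1 and 4 agree on A; apply A→E, F and equate their E, F entries.
No row becomes fully distinguished — the join is lossy.

No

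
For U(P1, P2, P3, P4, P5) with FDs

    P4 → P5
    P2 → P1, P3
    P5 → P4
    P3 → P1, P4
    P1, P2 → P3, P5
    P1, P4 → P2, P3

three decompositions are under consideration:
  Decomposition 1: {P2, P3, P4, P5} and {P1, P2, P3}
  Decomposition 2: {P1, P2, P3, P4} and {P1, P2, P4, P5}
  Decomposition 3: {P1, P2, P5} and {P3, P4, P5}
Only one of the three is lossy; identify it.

Decomposition 1: common = {P2, P3}, closure = {P1, P2, P3, P4, P5} → lossless.
Decomposition 2: common = {P1, P2, P4}, closure = {P1, P2, P3, P4, P5} → lossless.
Decomposition 3: common = {P5}, closure = {P4, P5} → lossy.

Decomposition 3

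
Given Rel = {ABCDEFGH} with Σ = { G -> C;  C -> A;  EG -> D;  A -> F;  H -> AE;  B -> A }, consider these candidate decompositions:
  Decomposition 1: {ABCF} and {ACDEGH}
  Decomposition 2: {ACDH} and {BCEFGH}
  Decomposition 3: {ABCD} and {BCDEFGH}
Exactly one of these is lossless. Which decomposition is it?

Decomposition 3

Decomposition 1: common = {AC}, closure = {ACF} → lossy.
Decomposition 2: common = {CH}, closure = {ACEFH} → lossy.
Decomposition 3: common = {BCD}, closure = {ABCDF} → lossless.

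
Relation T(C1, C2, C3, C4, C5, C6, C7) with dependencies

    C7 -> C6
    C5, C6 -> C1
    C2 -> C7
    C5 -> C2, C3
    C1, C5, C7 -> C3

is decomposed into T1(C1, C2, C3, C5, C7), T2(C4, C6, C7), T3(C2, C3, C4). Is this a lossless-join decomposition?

Chase test. Columns are C1, C2, C3, C4, C5, C6, C7; row i has aⱼ where attribute j ∈ Ti, else bᵢⱼ.
Initial tableau (one row per fragment):
  row 1: a1 a2 a3 b14 a5 b16 a7
  row 2: b21 b22 b23 a4 b25 a6 a7
  row 3: b31 a2 a3 a4 b35 b36 b37
Rows 1 and 2 agree on C7; apply C7→C6 and equate their C6 entries.
Rows 1 and 3 agree on C2; apply C2→C7 and equate their C7 entries.
Rows 1 and 3 agree on C7; apply C7→C6 and equate their C6 entries.
No row becomes fully distinguished — the join is lossy.

No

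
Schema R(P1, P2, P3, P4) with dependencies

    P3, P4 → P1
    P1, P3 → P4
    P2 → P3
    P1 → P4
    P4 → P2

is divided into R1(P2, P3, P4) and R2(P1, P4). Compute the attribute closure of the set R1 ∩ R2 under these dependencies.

R1 ∩ R2 = {P4}.
P4 → P2 applies, adding P2
P2 → P3 applies, adding P3
P3, P4 → P1 applies, adding P1
Closure: {P1, P2, P3, P4}.

P1, P2, P3, P4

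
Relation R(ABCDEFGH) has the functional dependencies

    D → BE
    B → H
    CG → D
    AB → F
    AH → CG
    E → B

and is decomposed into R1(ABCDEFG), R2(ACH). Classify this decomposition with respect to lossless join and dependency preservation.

lossy and not dependency-preserving

Lossless test: (AC)⁺ = {AC}, which is a superkey of neither fragment — lossy.
Dependency preservation: the restricted closure of {B} across the fragments never reaches {H}, so B → H cannot be enforced without a join — not preserved.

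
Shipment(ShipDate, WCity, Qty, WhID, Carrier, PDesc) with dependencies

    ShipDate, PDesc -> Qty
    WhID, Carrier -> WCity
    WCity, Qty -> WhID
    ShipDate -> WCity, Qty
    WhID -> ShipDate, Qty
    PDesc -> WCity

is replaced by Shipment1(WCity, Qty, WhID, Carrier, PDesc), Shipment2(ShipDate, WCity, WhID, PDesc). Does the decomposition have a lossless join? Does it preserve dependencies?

Lossless test: (WCity, WhID, PDesc)⁺ = {ShipDate, WCity, Qty, WhID, PDesc}, which contains all of one fragment — lossless.
Dependency preservation: ShipDate, PDesc → Qty; ShipDate → WCity, Qty; WhID → ShipDate, Qty are not contained in any single fragment, but the restricted closure of each left-hand side across the fragments still reaches the right-hand side; the remaining FDs each lie inside some fragment. All dependencies are preserved.

lossless and dependency-preserving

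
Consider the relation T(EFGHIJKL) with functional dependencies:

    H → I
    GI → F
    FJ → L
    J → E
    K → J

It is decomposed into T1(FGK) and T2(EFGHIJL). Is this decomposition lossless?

No

Common attributes: T1 ∩ T2 = {FG}.
No dependency enlarges {FG}, so (FG)⁺ = {FG}.
The closure contains neither all of T1 = {FGK} nor all of T2 = {EFGHIJL}, so the common attributes are not a superkey of either fragment. The join is lossy.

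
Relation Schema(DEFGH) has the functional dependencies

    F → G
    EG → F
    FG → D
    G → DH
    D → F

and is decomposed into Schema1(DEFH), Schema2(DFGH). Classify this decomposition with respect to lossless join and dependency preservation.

Lossless test: (DFH)⁺ = {DFGH}, which contains all of one fragment — lossless.
Dependency preservation: EG → F is not contained in any single fragment, but the restricted closure of its left-hand side across the fragments still reaches the right-hand side; the remaining FDs each lie inside some fragment. All dependencies are preserved.

lossless and dependency-preserving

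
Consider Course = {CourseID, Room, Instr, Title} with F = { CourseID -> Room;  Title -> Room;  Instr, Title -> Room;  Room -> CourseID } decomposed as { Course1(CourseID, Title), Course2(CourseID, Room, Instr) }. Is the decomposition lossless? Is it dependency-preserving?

Lossless test: (CourseID)⁺ = {CourseID, Room}, which is a superkey of neither fragment — lossy.
Dependency preservation: Title → Room; Instr, Title → Room are not contained in any single fragment, but the restricted closure of each left-hand side across the fragments still reaches the right-hand side; the remaining FDs each lie inside some fragment. All dependencies are preserved.

lossy but dependency-preserving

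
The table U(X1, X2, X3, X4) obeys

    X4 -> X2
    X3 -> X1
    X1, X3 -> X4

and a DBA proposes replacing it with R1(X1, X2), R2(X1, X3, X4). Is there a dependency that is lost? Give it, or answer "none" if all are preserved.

X4 -> X2

Check X4 → X2: no single fragment contains all of {X2, X4}, and the restricted closure of {X4} across the fragments never reaches {X2}.
X3 → X1 is preserved.
X1, X3 → X4 is preserved.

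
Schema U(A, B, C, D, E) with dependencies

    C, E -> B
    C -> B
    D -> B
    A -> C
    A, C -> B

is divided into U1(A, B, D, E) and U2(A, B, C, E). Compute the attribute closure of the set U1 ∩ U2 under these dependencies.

U1 ∩ U2 = {A, B, E}.
A → C applies, adding C
Closure: {A, B, C, E}.

A, B, C, E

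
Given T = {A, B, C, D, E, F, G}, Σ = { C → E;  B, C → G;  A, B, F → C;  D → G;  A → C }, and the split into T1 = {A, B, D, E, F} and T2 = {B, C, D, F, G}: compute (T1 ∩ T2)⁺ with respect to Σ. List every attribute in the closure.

T1 ∩ T2 = {B, D, F}.
D → G applies, adding G
Closure: {B, D, F, G}.

B, D, F, G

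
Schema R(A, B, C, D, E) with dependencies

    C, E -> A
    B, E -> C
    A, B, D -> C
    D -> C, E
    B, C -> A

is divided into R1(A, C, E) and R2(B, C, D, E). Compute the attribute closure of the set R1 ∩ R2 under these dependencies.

R1 ∩ R2 = {C, E}.
C, E → A applies, adding A
Closure: {A, C, E}.

A, C, E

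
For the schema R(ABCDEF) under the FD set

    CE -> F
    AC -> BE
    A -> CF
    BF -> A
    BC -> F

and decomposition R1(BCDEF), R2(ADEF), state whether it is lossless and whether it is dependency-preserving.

Lossless test: (DEF)⁺ = {DEF}, which is a superkey of neither fragment — lossy.
Dependency preservation: the restricted closure of {AC} across the fragments never reaches {BE}, so AC → BE cannot be enforced without a join — not preserved.

lossy and not dependency-preserving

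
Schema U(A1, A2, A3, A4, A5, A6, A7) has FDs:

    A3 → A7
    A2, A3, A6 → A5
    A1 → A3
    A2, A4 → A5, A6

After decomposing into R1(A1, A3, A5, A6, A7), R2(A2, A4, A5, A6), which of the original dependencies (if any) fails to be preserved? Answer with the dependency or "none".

Check A2, A3, A6 → A5: no single fragment contains all of {A2, A3, A5, A6}, and the restricted closure of {A2, A3, A6} across the fragments never reaches {A5}.
A3 → A7 is preserved.
A1 → A3 is preserved.
A2, A4 → A5, A6 is preserved.

A2, A3, A6 → A5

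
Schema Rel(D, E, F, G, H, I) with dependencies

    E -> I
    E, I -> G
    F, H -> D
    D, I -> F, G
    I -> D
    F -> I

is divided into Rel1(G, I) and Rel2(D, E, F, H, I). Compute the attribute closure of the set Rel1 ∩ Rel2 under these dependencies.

D, F, G, I

Rel1 ∩ Rel2 = {I}.
I → D applies, adding D
D, I → F, G applies, adding F, G
Closure: {D, F, G, I}.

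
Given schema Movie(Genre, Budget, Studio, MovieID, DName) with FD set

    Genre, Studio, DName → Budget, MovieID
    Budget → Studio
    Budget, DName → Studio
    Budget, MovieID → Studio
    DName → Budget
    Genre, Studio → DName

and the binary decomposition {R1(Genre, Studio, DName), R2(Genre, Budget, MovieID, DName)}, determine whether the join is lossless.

Common attributes: R1 ∩ R2 = {Genre, DName}.
Closure of {Genre, DName}: DName → Budget applies, adding Budget; Budget → Studio applies, adding Studio; Genre, Studio, DName → Budget, MovieID applies, adding MovieID. So (Genre, DName)⁺ = {Genre, Budget, Studio, MovieID, DName}.
This closure contains every attribute of R1, so R1 ∩ R2 → R1. The join is lossless.

Yes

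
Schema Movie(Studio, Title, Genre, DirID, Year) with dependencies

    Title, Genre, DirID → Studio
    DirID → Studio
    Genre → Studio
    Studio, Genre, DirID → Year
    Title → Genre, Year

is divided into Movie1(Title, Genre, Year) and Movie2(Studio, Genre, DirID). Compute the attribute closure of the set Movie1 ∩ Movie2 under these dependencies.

Movie1 ∩ Movie2 = {Genre}.
Genre → Studio applies, adding Studio
Closure: {Studio, Genre}.

Studio, Genre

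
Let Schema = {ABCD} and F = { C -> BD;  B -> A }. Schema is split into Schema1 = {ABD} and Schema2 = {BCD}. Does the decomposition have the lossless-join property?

Yes

Common attributes: Schema1 ∩ Schema2 = {BD}.
Closure of {BD}: B → A applies, adding A. So (BD)⁺ = {ABD}.
This closure contains every attribute of Schema1, so Schema1 ∩ Schema2 → Schema1. The join is lossless.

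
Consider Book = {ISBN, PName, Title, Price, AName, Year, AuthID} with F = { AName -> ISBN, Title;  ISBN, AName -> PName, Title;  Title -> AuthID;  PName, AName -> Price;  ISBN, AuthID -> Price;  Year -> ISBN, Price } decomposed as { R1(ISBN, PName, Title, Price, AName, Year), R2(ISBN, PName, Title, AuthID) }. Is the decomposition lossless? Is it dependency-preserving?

lossless but not dependency-preserving

Lossless test: (ISBN, PName, Title)⁺ = {ISBN, PName, Title, Price, AuthID}, which contains all of one fragment — lossless.
Dependency preservation: the restricted closure of {ISBN, AuthID} across the fragments never reaches {Price}, so ISBN, AuthID → Price cannot be enforced without a join — not preserved.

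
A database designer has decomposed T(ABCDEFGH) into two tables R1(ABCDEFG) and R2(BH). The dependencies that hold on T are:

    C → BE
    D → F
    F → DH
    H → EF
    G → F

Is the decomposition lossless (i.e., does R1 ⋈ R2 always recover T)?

No

Common attributes: R1 ∩ R2 = {B}.
No dependency enlarges {B}, so (B)⁺ = {B}.
The closure contains neither all of R1 = {ABCDEFG} nor all of R2 = {BH}, so the common attributes are not a superkey of either fragment. The join is lossy.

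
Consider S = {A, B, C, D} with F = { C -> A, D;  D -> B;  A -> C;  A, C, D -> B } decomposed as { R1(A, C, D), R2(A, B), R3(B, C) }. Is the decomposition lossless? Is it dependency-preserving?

lossless but not dependency-preserving

Lossless test (chase): Rows 1 and 3 agree on C; apply C→A, D and equate their A, D entries. Rows 1 and 3 agree on D; apply D→B and equate their B entries. Rows 1 and 2 agree on A; apply A→C and equate their C entries. Rows 1 and 2 agree on C; apply C→A, D and equate their A, D entries. Row 1 is now all distinguished symbols — the join is lossless.
Dependency preservation: the restricted closure of {D} across the fragments never reaches {B}, so D → B cannot be enforced without a join — not preserved.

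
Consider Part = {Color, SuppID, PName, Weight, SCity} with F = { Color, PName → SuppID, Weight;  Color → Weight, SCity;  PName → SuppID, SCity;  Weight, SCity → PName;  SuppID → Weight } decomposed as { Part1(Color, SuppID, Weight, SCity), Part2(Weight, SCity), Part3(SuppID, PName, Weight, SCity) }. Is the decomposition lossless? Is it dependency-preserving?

Lossless test (chase): Rows 1 and 2 agree on Weight, SCity; apply Weight, SCity→PName and equate their PName entries. Rows 1 and 3 agree on Weight, SCity; apply Weight, SCity→PName and equate their PName entries. Rows 1 and 2 agree on PName; apply PName→SuppID, SCity and equate their SuppID, SCity entries. Row 1 is now all distinguished symbols — the join is lossless.
Dependency preservation: Color, PName → SuppID, Weight is not contained in any single fragment, but the restricted closure of its left-hand side across the fragments still reaches the right-hand side; the remaining FDs each lie inside some fragment. All dependencies are preserved.

lossless and dependency-preserving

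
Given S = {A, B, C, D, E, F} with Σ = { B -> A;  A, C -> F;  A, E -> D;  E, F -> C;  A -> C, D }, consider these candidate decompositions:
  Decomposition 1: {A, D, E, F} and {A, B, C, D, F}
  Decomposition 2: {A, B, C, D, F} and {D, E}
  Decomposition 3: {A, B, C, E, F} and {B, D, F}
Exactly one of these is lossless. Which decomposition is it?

Decomposition 1: common = {A, D, F}, closure = {A, C, D, F} → lossy.
Decomposition 2: common = {D}, closure = {D} → lossy.
Decomposition 3: common = {B, F}, closure = {A, B, C, D, F} → lossless.

Decomposition 3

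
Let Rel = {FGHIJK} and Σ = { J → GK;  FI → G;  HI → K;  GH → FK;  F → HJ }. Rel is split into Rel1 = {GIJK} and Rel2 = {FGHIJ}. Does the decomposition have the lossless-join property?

Yes

Common attributes: Rel1 ∩ Rel2 = {GIJ}.
Closure of {GIJ}: J → GK applies, adding K. So (GIJ)⁺ = {GIJK}.
This closure contains every attribute of Rel1, so Rel1 ∩ Rel2 → Rel1. The join is lossless.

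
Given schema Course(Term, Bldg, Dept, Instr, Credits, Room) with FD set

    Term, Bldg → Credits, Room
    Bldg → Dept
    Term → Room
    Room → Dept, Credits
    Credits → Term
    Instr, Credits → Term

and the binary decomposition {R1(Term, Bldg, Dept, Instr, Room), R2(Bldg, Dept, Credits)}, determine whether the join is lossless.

No

Common attributes: R1 ∩ R2 = {Bldg, Dept}.
No dependency enlarges {Bldg, Dept}, so (Bldg, Dept)⁺ = {Bldg, Dept}.
The closure contains neither all of R1 = {Term, Bldg, Dept, Instr, Room} nor all of R2 = {Bldg, Dept, Credits}, so the common attributes are not a superkey of either fragment. The join is lossy.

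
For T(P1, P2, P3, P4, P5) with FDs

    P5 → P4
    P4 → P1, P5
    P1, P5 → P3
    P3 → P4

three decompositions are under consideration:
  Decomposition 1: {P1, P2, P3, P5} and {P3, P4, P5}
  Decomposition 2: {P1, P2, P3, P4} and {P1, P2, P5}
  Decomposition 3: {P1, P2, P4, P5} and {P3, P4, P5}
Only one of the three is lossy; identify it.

Decomposition 1: common = {P3, P5}, closure = {P1, P3, P4, P5} → lossless.
Decomposition 2: common = {P1, P2}, closure = {P1, P2} → lossy.
Decomposition 3: common = {P4, P5}, closure = {P1, P3, P4, P5} → lossless.

Decomposition 2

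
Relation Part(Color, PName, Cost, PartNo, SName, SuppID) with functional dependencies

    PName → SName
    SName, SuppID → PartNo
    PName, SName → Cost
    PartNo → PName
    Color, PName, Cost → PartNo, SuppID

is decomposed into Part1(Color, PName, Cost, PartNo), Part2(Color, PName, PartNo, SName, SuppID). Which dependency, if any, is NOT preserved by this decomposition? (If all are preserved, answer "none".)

PName → SName lies within Part2.
SName, SuppID → PartNo lies within Part2.
PName, SName → Cost: restricted closure across fragments reaches Cost.
PartNo → PName lies within Part1.
Color, PName, Cost → PartNo, SuppID: restricted closure across fragments reaches PartNo, SuppID.
Every dependency is enforceable on the fragments, so the decomposition is dependency-preserving.

none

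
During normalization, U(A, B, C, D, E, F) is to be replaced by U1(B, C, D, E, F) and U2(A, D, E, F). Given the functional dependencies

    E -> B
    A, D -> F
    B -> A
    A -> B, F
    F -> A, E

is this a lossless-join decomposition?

Yes

Common attributes: U1 ∩ U2 = {D, E, F}.
Closure of {D, E, F}: E → B applies, adding B; B → A applies, adding A. So (D, E, F)⁺ = {A, B, D, E, F}.
This closure contains every attribute of U2, so U1 ∩ U2 → U2. The join is lossless.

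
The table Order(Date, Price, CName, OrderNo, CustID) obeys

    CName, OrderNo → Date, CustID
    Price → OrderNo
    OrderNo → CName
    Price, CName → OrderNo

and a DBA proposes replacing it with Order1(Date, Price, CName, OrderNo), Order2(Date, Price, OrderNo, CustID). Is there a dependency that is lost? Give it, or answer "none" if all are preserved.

none

CName, OrderNo → Date, CustID: restricted closure across fragments reaches Date, CustID.
Price → OrderNo lies within Order1.
OrderNo → CName lies within Order1.
Price, CName → OrderNo lies within Order1.
Every dependency is enforceable on the fragments, so the decomposition is dependency-preserving.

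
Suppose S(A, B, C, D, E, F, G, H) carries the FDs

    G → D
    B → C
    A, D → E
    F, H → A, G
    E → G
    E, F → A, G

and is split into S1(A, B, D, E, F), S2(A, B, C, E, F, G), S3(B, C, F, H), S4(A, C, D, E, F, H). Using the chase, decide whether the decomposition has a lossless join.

Yes

Chase test. Columns are A, B, C, D, E, F, G, H; row i has aⱼ where attribute j ∈ Si, else bᵢⱼ.
Initial tableau (one row per fragment):
  row 1: a1 a2 b13 a4 a5 a6 b17 b18
  row 2: a1 a2 a3 b24 a5 a6 a7 b28
  row 3: b31 a2 a3 b34 b35 a6 b37 a8
  row 4: a1 b42 a3 a4 a5 a6 b47 a8
Rows 1 and 2 agree on B; apply B→C and equate their C entries.
Rows 3 and 4 agree on F, H; apply F, H→A, G and equate their A, G entries.
Rows 1 and 2 agree on E; apply E→G and equate their G entries.
Rows 1 and 4 agree on E; apply E→G and equate their G entries.
Rows 1 and 2 agree on G; apply G→D and equate their D entries.
Rows 1 and 3 agree on G; apply G→D and equate their D entries.
Rows 1 and 3 agree on A, D; apply A, D→E and equate their E entries.
Row 3 is now all distinguished symbols — the join is lossless.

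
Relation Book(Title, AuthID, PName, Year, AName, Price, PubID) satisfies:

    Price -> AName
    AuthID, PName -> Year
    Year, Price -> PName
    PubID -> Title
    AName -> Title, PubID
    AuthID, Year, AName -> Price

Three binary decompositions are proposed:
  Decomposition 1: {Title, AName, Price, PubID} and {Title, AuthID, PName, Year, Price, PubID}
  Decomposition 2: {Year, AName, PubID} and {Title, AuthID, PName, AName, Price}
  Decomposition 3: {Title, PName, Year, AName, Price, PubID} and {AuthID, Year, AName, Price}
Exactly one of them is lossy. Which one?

Decomposition 2

Decomposition 1: common = {Title, Price, PubID}, closure = {Title, AName, Price, PubID} → lossless.
Decomposition 2: common = {AName}, closure = {Title, AName, PubID} → lossy.
Decomposition 3: common = {Year, AName, Price}, closure = {Title, PName, Year, AName, Price, PubID} → lossless.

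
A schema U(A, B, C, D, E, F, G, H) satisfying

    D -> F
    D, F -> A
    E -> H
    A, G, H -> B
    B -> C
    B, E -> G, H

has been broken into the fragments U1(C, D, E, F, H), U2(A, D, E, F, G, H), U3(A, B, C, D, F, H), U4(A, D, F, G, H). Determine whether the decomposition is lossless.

Chase test. Columns are A, B, C, D, E, F, G, H; row i has aⱼ where attribute j ∈ Ui, else bᵢⱼ.
Initial tableau (one row per fragment):
  row 1: b11 b12 a3 a4 a5 a6 b17 a8
  row 2: a1 b22 b23 a4 a5 a6 a7 a8
  row 3: a1 a2 a3 a4 b35 a6 b37 a8
  row 4: a1 b42 b43 a4 b45 a6 a7 a8
Rows 1 and 2 agree on D, F; apply D, F→A and equate their A entries.
Rows 2 and 4 agree on A, G, H; apply A, G, H→B and equate their B entries.
Rows 2 and 4 agree on B; apply B→C and equate their C entries.
No row becomes fully distinguished — the join is lossy.

No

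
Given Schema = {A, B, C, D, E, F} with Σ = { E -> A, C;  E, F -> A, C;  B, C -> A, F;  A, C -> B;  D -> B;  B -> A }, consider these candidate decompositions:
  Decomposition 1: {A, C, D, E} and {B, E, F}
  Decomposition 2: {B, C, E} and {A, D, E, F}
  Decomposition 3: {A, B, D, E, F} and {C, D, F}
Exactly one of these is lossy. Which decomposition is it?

Decomposition 3

Decomposition 1: common = {E}, closure = {A, B, C, E, F} → lossless.
Decomposition 2: common = {E}, closure = {A, B, C, E, F} → lossless.
Decomposition 3: common = {D, F}, closure = {A, B, D, F} → lossy.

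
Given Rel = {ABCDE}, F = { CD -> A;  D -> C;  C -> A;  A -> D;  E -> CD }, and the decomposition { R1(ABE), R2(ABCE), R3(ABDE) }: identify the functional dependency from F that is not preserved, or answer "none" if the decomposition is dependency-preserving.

none

CD → A: restricted closure across fragments reaches A.
D → C: restricted closure across fragments reaches C.
C → A lies within R2.
A → D lies within R3.
E → CD: restricted closure across fragments reaches CD.
Every dependency is enforceable on the fragments, so the decomposition is dependency-preserving.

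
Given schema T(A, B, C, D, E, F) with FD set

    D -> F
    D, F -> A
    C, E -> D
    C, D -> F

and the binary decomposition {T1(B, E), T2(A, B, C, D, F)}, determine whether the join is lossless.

Common attributes: T1 ∩ T2 = {B}.
No dependency enlarges {B}, so (B)⁺ = {B}.
The closure contains neither all of T1 = {B, E} nor all of T2 = {A, B, C, D, F}, so the common attributes are not a superkey of either fragment. The join is lossy.

No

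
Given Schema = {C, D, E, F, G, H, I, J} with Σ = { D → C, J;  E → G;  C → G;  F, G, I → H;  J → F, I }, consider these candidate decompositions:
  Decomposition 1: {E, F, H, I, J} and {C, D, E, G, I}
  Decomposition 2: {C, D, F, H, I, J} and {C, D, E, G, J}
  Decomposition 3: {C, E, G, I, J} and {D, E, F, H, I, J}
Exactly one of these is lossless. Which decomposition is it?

Decomposition 1: common = {E, I}, closure = {E, G, I} → lossy.
Decomposition 2: common = {C, D, J}, closure = {C, D, F, G, H, I, J} → lossless.
Decomposition 3: common = {E, I, J}, closure = {E, F, G, H, I, J} → lossy.

Decomposition 2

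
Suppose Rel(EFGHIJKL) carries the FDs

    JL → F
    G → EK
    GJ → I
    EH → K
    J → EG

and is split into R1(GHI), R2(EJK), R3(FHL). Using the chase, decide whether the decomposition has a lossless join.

Chase test. Columns are EFGHIJKL; row i has aⱼ where attribute j ∈ Ri, else bᵢⱼ.
Initial tableau (one row per fragment):
  row 1: b11 b12 a3 a4 a5 b16 b17 b18
  row 2: a1 b22 b23 b24 b25 a6 a7 b28
  row 3: b31 a2 b33 a4 b35 b36 b37 a8
No row becomes fully distinguished — the join is lossy.

No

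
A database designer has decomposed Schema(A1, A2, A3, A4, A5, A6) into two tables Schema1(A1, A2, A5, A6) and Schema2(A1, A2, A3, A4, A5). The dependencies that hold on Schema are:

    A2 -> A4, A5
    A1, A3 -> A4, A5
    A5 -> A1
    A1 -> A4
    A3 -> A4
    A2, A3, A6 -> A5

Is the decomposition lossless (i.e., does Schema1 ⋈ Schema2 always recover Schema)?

No

Common attributes: Schema1 ∩ Schema2 = {A1, A2, A5}.
Closure of {A1, A2, A5}: A2 → A4, A5 applies, adding A4. So (A1, A2, A5)⁺ = {A1, A2, A4, A5}.
The closure contains neither all of Schema1 = {A1, A2, A5, A6} nor all of Schema2 = {A1, A2, A3, A4, A5}, so the common attributes are not a superkey of either fragment. The join is lossy.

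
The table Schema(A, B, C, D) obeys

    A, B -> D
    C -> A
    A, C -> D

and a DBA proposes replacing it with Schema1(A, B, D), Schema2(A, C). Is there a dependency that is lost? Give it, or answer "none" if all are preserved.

A, C -> D

Check A, C → D: no single fragment contains all of {A, C, D}, and the restricted closure of {A, C} across the fragments never reaches {D}.
A, B → D is preserved.
C → A is preserved.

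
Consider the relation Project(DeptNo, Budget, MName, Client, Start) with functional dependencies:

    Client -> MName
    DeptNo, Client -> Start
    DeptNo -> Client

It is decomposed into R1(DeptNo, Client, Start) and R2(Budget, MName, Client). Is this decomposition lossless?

No

Common attributes: R1 ∩ R2 = {Client}.
Closure of {Client}: Client → MName applies, adding MName. So (Client)⁺ = {MName, Client}.
The closure contains neither all of R1 = {DeptNo, Client, Start} nor all of R2 = {Budget, MName, Client}, so the common attributes are not a superkey of either fragment. The join is lossy.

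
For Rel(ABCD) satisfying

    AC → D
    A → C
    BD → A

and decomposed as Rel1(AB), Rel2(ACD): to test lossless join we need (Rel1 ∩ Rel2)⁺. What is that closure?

Rel1 ∩ Rel2 = {A}.
A → C applies, adding C
AC → D applies, adding D
Closure: {ACD}.

ACD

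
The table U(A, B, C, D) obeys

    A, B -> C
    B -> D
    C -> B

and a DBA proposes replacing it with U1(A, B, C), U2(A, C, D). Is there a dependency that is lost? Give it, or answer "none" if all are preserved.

Check B → D: no single fragment contains all of {B, D}, and the restricted closure of {B} across the fragments never reaches {D}.
A, B → C is preserved.
C → B is preserved.

B -> D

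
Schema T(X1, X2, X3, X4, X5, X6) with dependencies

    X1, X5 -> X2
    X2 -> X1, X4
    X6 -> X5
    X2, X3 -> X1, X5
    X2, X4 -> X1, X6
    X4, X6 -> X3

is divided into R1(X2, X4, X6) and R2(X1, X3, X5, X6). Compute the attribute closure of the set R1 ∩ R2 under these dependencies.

R1 ∩ R2 = {X6}.
X6 → X5 applies, adding X5
Closure: {X5, X6}.

X5, X6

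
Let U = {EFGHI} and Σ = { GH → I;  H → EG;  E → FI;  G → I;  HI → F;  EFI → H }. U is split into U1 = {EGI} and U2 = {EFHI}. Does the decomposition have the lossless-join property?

Common attributes: U1 ∩ U2 = {EI}.
Closure of {EI}: E → FI applies, adding F; EFI → H applies, adding H; H → EG applies, adding G. So (EI)⁺ = {EFGHI}.
This closure contains every attribute of U1, so U1 ∩ U2 → U1. The join is lossless.

Yes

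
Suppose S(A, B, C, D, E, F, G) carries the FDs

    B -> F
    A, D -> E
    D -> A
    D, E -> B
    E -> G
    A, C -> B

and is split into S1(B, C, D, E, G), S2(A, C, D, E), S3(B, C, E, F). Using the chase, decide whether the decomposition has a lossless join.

Chase test. Columns are A, B, C, D, E, F, G; row i has aⱼ where attribute j ∈ Si, else bᵢⱼ.
Initial tableau (one row per fragment):
  row 1: b11 a2 a3 a4 a5 b16 a7
  row 2: a1 b22 a3 a4 a5 b26 b27
  row 3: b31 a2 a3 b34 a5 a6 b37
Rows 1 and 3 agree on B; apply B→F and equate their F entries.
Rows 1 and 2 agree on D; apply D→A and equate their A entries.
Rows 1 and 2 agree on D, E; apply D, E→B and equate their B entries.
Rows 1 and 2 agree on E; apply E→G and equate their G entries.
Rows 1 and 3 agree on E; apply E→G and equate their G entries.
Rows 1 and 2 agree on B; apply B→F and equate their F entries.
Row 1 is now all distinguished symbols — the join is lossless.

Yes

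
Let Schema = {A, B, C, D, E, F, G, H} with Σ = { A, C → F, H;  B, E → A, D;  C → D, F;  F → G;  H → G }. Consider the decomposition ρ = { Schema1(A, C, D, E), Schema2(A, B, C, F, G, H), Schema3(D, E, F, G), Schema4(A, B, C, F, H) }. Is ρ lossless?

No

Chase test. Columns are A, B, C, D, E, F, G, H; row i has aⱼ where attribute j ∈ Schemai, else bᵢⱼ.
Initial tableau (one row per fragment):
  row 1: a1 b12 a3 a4 a5 b16 b17 b18
  row 2: a1 a2 a3 b24 b25 a6 a7 a8
  row 3: b31 b32 b33 a4 a5 a6 a7 b38
  row 4: a1 a2 a3 b44 b45 a6 b47 a8
Rows 1 and 2 agree on A, C; apply A, C→F, H and equate their F, H entries.
Rows 1 and 2 agree on C; apply C→D, F and equate their D, F entries.
Rows 1 and 4 agree on C; apply C→D, F and equate their D, F entries.
Rows 1 and 2 agree on F; apply F→G and equate their G entries.
Rows 1 and 4 agree on F; apply F→G and equate their G entries.
No row becomes fully distinguished — the join is lossy.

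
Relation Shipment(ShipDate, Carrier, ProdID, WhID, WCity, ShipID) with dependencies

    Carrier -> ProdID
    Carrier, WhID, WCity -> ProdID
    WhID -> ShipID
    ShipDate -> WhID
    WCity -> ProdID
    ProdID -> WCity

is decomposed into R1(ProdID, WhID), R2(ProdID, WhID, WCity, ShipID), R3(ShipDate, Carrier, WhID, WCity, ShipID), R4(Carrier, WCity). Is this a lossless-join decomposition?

Yes

Chase test. Columns are ShipDate, Carrier, ProdID, WhID, WCity, ShipID; row i has aⱼ where attribute j ∈ Ri, else bᵢⱼ.
Initial tableau (one row per fragment):
  row 1: b11 b12 a3 a4 b15 b16
  row 2: b21 b22 a3 a4 a5 a6
  row 3: a1 a2 b33 a4 a5 a6
  row 4: b41 a2 b43 b44 a5 b46
Rows 3 and 4 agree on Carrier; apply Carrier→ProdID and equate their ProdID entries.
Rows 1 and 2 agree on WhID; apply WhID→ShipID and equate their ShipID entries.
Rows 2 and 3 agree on WCity; apply WCity→ProdID and equate their ProdID entries.
Rows 1 and 2 agree on ProdID; apply ProdID→WCity and equate their WCity entries.
Row 3 is now all distinguished symbols — the join is lossless.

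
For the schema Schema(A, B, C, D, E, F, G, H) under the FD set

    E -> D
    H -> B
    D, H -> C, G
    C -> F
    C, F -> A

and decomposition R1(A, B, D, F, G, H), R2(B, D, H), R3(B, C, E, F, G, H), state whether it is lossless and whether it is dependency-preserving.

Lossless test (chase): Rows 1 and 2 agree on D, H; apply D, H→C, G and equate their C, G entries. Rows 1 and 2 agree on C; apply C→F and equate their F entries. Rows 1 and 2 agree on C, F; apply C, F→A and equate their A entries. No row becomes fully distinguished — the join is lossy.
Dependency preservation: the restricted closure of {E} across the fragments never reaches {D}, so E → D cannot be enforced without a join — not preserved.

lossy and not dependency-preserving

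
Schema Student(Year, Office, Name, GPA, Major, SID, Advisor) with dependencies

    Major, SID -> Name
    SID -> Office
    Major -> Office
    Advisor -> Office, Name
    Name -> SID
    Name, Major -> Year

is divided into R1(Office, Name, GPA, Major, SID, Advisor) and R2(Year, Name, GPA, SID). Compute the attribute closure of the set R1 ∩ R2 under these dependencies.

R1 ∩ R2 = {Name, GPA, SID}.
SID → Office applies, adding Office
Closure: {Office, Name, GPA, SID}.

Office, Name, GPA, SID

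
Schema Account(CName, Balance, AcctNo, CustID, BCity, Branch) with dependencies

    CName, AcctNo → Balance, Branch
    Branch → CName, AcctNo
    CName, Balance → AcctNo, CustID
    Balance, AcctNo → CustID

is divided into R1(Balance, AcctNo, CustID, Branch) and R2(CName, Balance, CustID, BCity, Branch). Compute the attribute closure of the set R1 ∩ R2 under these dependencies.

CName, Balance, AcctNo, CustID, Branch

R1 ∩ R2 = {Balance, CustID, Branch}.
Branch → CName, AcctNo applies, adding CName, AcctNo
Closure: {CName, Balance, AcctNo, CustID, Branch}.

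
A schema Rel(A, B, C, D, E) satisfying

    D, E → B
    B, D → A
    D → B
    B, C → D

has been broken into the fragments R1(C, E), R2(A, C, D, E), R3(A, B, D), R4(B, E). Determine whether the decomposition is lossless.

Yes

Chase test. Columns are A, B, C, D, E; row i has aⱼ where attribute j ∈ Ri, else bᵢⱼ.
Initial tableau (one row per fragment):
  row 1: b11 b12 a3 b14 a5
  row 2: a1 b22 a3 a4 a5
  row 3: a1 a2 b33 a4 b35
  row 4: b41 a2 b43 b44 a5
Rows 2 and 3 agree on D; apply D→B and equate their B entries.
Row 2 is now all distinguished symbols — the join is lossless.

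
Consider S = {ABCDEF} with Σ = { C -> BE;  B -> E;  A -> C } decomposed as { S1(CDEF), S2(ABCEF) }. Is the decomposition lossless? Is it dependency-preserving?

lossy but dependency-preserving

Lossless test: (CEF)⁺ = {BCEF}, which is a superkey of neither fragment — lossy.
Dependency preservation: every FD's attributes lie within a single fragment, so each can be enforced locally — preserved.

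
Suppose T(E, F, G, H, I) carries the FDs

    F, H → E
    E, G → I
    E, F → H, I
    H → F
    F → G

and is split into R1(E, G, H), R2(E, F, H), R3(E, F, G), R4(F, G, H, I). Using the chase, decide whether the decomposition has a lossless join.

Yes

Chase test. Columns are E, F, G, H, I; row i has aⱼ where attribute j ∈ Ri, else bᵢⱼ.
Initial tableau (one row per fragment):
  row 1: a1 b12 a3 a4 b15
  row 2: a1 a2 b23 a4 b25
  row 3: a1 a2 a3 b34 b35
  row 4: b41 a2 a3 a4 a5
Rows 2 and 4 agree on F, H; apply F, H→E and equate their E entries.
Rows 1 and 3 agree on E, G; apply E, G→I and equate their I entries.
Rows 1 and 4 agree on E, G; apply E, G→I and equate their I entries.
Rows 2 and 3 agree on E, F; apply E, F→H, I and equate their H, I entries.
Rows 1 and 2 agree on H; apply H→F and equate their F entries.
Rows 1 and 2 agree on F; apply F→G and equate their G entries.
Row 1 is now all distinguished symbols — the join is lossless.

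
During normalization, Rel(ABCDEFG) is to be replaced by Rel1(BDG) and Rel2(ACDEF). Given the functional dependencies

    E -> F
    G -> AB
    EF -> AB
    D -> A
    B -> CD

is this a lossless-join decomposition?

No

Common attributes: Rel1 ∩ Rel2 = {D}.
Closure of {D}: D → A applies, adding A. So (D)⁺ = {AD}.
The closure contains neither all of Rel1 = {BDG} nor all of Rel2 = {ACDEF}, so the common attributes are not a superkey of either fragment. The join is lossy.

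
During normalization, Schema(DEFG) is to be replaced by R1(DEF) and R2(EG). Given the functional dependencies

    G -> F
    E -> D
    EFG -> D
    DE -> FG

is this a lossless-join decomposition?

Yes

Common attributes: R1 ∩ R2 = {E}.
Closure of {E}: E → D applies, adding D; DE → FG applies, adding FG. So (E)⁺ = {DEFG}.
This closure contains every attribute of R1, so R1 ∩ R2 → R1. The join is lossless.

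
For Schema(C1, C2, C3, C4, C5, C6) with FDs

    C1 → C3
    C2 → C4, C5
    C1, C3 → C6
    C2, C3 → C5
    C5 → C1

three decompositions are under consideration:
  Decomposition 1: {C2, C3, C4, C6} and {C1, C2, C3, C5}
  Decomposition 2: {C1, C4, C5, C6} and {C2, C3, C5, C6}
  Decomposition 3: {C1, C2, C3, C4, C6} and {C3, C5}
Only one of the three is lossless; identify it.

Decomposition 1: common = {C2, C3}, closure = {C1, C2, C3, C4, C5, C6} → lossless.
Decomposition 2: common = {C5, C6}, closure = {C1, C3, C5, C6} → lossy.
Decomposition 3: common = {C3}, closure = {C3} → lossy.

Decomposition 1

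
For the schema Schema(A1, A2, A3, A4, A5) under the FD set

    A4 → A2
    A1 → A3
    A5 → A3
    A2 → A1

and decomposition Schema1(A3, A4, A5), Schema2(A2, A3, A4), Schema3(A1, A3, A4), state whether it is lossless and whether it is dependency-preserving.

lossless but not dependency-preserving

Lossless test (chase): Rows 1 and 2 agree on A4; apply A4→A2 and equate their A2 entries. Rows 1 and 3 agree on A4; apply A4→A2 and equate their A2 entries. Rows 1 and 2 agree on A2; apply A2→A1 and equate their A1 entries. Rows 1 and 3 agree on A2; apply A2→A1 and equate their A1 entries. Row 1 is now all distinguished symbols — the join is lossless.
Dependency preservation: the restricted closure of {A2} across the fragments never reaches {A1}, so A2 → A1 cannot be enforced without a join — not preserved.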